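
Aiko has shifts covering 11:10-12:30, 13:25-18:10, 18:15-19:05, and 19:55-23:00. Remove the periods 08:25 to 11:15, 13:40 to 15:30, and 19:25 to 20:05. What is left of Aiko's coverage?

11:15–12:30, 13:25–13:40, 15:30–18:10, 18:15–19:05, 20:05–23:00

11:10–12:30 minus B → 11:15–12:30.
13:25–18:10 minus B → 13:25–13:40, 15:30–18:10.
18:15–19:05: no B overlap → unchanged.
19:55–23:00 minus B → 20:05–23:00.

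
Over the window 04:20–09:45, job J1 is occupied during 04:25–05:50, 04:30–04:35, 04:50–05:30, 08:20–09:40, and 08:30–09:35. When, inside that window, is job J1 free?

Covered (merged): 04:25-05:50, 08:20-09:40.
Gaps within 04:20-09:45: 04:20-04:25, 05:50-08:20, 09:40-09:45.

04:20-04:25, 05:50-08:20, 09:40-09:45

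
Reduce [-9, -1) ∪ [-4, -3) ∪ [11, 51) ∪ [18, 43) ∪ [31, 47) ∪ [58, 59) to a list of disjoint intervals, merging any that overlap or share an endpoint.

[-4, -3) overlaps/touches [-9, -1) → extend to [-9, -1).
[11, 51) is disjoint → start new block.
[18, 43) overlaps/touches [11, 51) → extend to [11, 51).
[31, 47) overlaps/touches [11, 51) → extend to [11, 51).
[58, 59) is disjoint → start new block.

[-9, -1) ∪ [11, 51) ∪ [58, 59)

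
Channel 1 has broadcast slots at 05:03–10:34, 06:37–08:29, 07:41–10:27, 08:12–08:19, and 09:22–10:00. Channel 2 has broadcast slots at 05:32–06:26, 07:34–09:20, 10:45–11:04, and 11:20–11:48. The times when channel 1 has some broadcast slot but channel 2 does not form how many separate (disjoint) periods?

Merge the first list: 05:03-10:34.
A \ B = 05:03-05:32, 06:26-07:34, 09:20-10:34.
That is 3 disjoint pieces.

3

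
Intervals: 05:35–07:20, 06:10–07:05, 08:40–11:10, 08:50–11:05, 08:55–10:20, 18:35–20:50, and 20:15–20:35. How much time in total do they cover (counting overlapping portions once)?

Merged: 05:35–07:20, 08:40–11:10, 18:35–20:50.
Lengths: 1 h 45 min + 2 h 30 min + 2 h 15 min = 6 h 30 min.

6 h 30 min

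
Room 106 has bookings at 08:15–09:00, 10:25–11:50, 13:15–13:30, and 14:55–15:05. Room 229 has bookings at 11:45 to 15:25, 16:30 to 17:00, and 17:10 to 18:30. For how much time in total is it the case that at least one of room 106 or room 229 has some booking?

7 h 35 min

A ∪ B = 08:15-09:00, 10:25-15:25, 16:30-17:00, 17:10-18:30.
Total: 45 min + 5 h + 30 min + 1 h 20 min = 7 h 35 min.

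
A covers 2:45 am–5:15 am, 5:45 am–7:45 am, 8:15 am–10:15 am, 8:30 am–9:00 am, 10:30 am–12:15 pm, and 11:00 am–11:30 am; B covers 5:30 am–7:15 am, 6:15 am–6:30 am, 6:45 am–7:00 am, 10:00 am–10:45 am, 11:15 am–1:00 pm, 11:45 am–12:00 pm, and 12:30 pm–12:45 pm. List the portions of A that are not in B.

2:45 am–5:15 am, 7:15 am–7:45 am, 8:15 am–10:00 am, 10:45 am–11:15 am

First set merges to 2:45 am–5:15 am, 5:45 am–7:45 am, 8:15 am–10:15 am, 10:30 am–12:15 pm.
Second set merges to 5:30 am–7:15 am, 10:00 am–10:45 am, 11:15 am–1:00 pm.
2:45 am–5:15 am: no B overlap → unchanged.
5:45 am–7:45 am minus B → 7:15 am–7:45 am.
8:15 am–10:15 am minus B → 8:15 am–10:00 am.
10:30 am–12:15 pm minus B → 10:45 am–11:15 am.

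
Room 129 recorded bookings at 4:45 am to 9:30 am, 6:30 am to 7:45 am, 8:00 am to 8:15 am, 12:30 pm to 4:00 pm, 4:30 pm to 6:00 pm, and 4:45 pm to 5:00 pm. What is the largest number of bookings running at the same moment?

2

At 6:30 am, 2 of the intervals are simultaneously active.
No point has more.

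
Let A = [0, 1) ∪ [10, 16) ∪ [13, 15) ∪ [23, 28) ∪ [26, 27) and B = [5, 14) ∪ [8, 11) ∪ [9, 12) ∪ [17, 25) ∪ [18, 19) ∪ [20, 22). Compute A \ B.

First set merges to [0, 1), [10, 16), [23, 28).
Second set merges to [5, 14), [17, 25).
[0, 1): no B overlap → unchanged.
[10, 16) minus B → [14, 16).
[23, 28) minus B → [25, 28).

[0, 1) ∪ [14, 16) ∪ [25, 28)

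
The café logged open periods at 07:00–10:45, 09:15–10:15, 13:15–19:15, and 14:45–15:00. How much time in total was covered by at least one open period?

Merged: 07:00–10:45, 13:15–19:15.
Lengths: 3 h 45 min + 6 h = 9 h 45 min.

9 h 45 min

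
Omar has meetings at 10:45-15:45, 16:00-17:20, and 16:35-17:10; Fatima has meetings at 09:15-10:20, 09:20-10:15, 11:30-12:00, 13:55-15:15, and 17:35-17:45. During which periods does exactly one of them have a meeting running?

A, merged: 10:45–15:45, 16:00–17:20.
B, merged: 09:15–10:20, 11:30–12:00, 13:55–15:15, 17:35–17:45.
A \ B = 10:45–11:30, 12:00–13:55, 15:15–15:45, 16:00–17:20.
B \ A = 09:15–10:20, 17:35–17:45.
Union of the two gives the symmetric difference.

09:15–10:20, 10:45–11:30, 12:00–13:55, 15:15–15:45, 16:00–17:20, 17:35–17:45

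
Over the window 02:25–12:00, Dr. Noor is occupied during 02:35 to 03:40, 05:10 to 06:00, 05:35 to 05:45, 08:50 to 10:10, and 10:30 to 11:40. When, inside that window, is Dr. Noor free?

After merging, the occupied span is 02:35–03:40, 05:10–06:00, 08:50–10:10, 10:30–11:40.
Complement within 02:25–12:00: 02:25–02:35, 03:40–05:10, 06:00–08:50, 10:10–10:30, 11:40–12:00.

02:25–02:35, 03:40–05:10, 06:00–08:50, 10:10–10:30, 11:40–12:00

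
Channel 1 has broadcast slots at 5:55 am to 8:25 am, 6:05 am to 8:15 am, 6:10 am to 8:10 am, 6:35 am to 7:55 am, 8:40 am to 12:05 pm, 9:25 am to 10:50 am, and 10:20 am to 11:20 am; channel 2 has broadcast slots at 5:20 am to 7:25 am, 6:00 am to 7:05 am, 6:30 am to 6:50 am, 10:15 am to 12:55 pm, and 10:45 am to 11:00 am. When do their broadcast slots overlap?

5:55 am–7:25 am, 10:15 am–12:05 pm

Merge the first list: 5:55 am–8:25 am, 8:40 am–12:05 pm.
Merge the second list: 5:20 am–7:25 am, 10:15 am–12:55 pm.
5:55 am–8:25 am meets the second set on 5:55 am–7:25 am.
8:40 am–12:05 pm meets the second set on 10:15 am–12:05 pm.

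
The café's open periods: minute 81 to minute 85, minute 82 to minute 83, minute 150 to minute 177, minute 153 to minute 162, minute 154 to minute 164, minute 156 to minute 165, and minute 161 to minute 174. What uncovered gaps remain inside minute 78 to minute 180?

Covered (merged): minute 81 to minute 85, minute 150 to minute 177.
Uncovered inside minute 78 to minute 180: minute 78 to minute 81, minute 85 to minute 150, minute 177 to minute 180.

minute 78 to minute 81, minute 85 to minute 150, minute 177 to minute 180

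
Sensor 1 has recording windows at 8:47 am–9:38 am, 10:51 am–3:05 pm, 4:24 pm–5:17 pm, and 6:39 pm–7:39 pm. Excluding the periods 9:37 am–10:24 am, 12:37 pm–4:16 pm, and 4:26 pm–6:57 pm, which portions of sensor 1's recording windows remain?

8:47 am-9:37 am, 10:51 am-12:37 pm, 4:24 pm-4:26 pm, 6:57 pm-7:39 pm

8:47 am-9:38 am \ B = 8:47 am-9:37 am.
10:51 am-3:05 pm \ B = 10:51 am-12:37 pm.
4:24 pm-5:17 pm \ B = 4:24 pm-4:26 pm.
6:39 pm-7:39 pm \ B = 6:57 pm-7:39 pm.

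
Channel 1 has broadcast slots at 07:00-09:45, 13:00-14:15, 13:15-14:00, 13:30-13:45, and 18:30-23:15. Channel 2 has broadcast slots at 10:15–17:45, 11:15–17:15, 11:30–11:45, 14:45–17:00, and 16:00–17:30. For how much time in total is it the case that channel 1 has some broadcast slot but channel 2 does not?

Merge the first list: 07:00-09:45, 13:00-14:15, 18:30-23:15.
Merge the second list: 10:15-17:45.
A \ B = 07:00-09:45, 18:30-23:15.
Total: 2 h 45 min + 4 h 45 min = 7 h 30 min.

7 h 30 min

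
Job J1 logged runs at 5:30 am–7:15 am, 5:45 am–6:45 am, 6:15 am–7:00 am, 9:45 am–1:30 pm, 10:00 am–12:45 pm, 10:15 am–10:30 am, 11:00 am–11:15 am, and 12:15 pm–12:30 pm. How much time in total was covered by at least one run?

Merged: 5:30 am–7:15 am, 9:45 am–1:30 pm.
Lengths: 1 h 45 min + 3 h 45 min = 5 h 30 min.

5 h 30 min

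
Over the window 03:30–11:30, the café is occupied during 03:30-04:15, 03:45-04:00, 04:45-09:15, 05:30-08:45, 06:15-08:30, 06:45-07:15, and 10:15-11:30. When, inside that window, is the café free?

Covered (merged): 03:30–04:15, 04:45–09:15, 10:15–11:30.
Gaps within 03:30–11:30: 04:15–04:45, 09:15–10:15.

04:15–04:45, 09:15–10:15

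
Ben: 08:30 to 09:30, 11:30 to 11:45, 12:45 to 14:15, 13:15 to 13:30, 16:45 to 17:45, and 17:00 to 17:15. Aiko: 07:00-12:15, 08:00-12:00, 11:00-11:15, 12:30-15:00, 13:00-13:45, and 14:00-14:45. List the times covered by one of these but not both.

07:00–08:30, 09:30–11:30, 11:45–12:15, 12:30–12:45, 14:15–15:00, 16:45–17:45

First set merges to 08:30–09:30, 11:30–11:45, 12:45–14:15, 16:45–17:45.
Second set merges to 07:00–12:15, 12:30–15:00.
Only in the first: 16:45–17:45.
Only in the second: 07:00–08:30, 09:30–11:30, 11:45–12:15, 12:30–12:45, 14:15–15:00.
Together these are the periods covered by exactly one.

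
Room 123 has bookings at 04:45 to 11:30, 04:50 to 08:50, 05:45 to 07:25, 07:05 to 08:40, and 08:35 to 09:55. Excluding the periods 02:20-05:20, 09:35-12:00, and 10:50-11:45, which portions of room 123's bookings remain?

First set merges to 04:45–11:30.
Second set merges to 02:20–05:20, 09:35–12:00.
04:45–11:30 with B removed leaves 05:20–09:35.

05:20–09:35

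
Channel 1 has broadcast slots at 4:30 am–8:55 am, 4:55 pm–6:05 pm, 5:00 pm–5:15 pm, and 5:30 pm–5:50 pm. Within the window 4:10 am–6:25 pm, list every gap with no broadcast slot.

4:10 am–4:30 am, 8:55 am–4:55 pm, 6:05 pm–6:25 pm

Covered (merged): 4:30 am–8:55 am, 4:55 pm–6:05 pm.
Gaps within 4:10 am–6:25 pm: 4:10 am–4:30 am, 8:55 am–4:55 pm, 6:05 pm–6:25 pm.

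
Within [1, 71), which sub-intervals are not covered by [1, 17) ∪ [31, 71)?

After merging, the occupied span is [1, 17), [31, 71).
Complement within [1, 71): [17, 31).

[17, 31)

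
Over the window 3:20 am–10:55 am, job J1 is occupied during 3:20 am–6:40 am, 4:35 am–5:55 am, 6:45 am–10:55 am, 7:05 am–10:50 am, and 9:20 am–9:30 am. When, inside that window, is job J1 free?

The merged coverage is 3:20 am–6:40 am, 6:45 am–10:55 am.
Uncovered inside 3:20 am–10:55 am: 6:40 am–6:45 am.

6:40 am–6:45 am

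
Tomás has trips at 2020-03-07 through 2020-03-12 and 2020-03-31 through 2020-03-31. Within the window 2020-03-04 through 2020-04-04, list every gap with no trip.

After merging, the occupied span is 2020-03-07 through 2020-03-12, 2020-03-31 through 2020-03-31.
Uncovered inside 2020-03-04 through 2020-04-04: 2020-03-04 through 2020-03-06, 2020-03-13 through 2020-03-30, 2020-04-01 through 2020-04-04.

2020-03-04 through 2020-03-06, 2020-03-13 through 2020-03-30, 2020-04-01 through 2020-04-04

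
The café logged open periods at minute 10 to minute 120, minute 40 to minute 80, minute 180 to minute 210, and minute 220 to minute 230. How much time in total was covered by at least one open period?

150 minutes

Merged: minute 10 to minute 120, minute 180 to minute 210, minute 220 to minute 230.
Lengths: 110 minutes + 30 minutes + 10 minutes = 150 minutes.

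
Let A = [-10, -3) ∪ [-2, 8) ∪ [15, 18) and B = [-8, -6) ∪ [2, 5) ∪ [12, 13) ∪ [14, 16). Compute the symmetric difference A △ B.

A \ B = [-10, -8), [-6, -3), [-2, 2), [5, 8), [16, 18).
B \ A = [12, 13), [14, 15).
Union of the two gives the symmetric difference.

[-10, -8) ∪ [-6, -3) ∪ [-2, 2) ∪ [5, 8) ∪ [12, 13) ∪ [14, 15) ∪ [16, 18)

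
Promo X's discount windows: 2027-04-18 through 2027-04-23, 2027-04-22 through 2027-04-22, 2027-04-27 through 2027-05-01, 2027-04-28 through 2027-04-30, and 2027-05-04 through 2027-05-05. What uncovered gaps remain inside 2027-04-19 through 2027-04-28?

2027-04-24 through 2027-04-26

After merging, the occupied span is 2027-04-18 through 2027-04-23, 2027-04-27 through 2027-05-01, 2027-05-04 through 2027-05-05.
Complement within 2027-04-19 through 2027-04-28: 2027-04-24 through 2027-04-26.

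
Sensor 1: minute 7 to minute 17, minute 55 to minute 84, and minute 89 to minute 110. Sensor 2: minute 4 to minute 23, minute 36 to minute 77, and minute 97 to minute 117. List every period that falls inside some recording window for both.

minute 7 to minute 17, minute 55 to minute 77, minute 97 to minute 110

minute 7 to minute 17 meets the second set on minute 7 to minute 17.
minute 55 to minute 84 meets the second set on minute 55 to minute 77.
minute 89 to minute 110 meets the second set on minute 97 to minute 110.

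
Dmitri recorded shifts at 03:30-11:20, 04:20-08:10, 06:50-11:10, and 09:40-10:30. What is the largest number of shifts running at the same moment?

3

At 06:50, 3 of the intervals are simultaneously active.
No point has more.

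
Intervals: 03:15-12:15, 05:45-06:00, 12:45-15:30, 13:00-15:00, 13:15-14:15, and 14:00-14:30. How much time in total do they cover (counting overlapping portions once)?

Merged: 03:15–12:15, 12:45–15:30.
Lengths: 9 h + 2 h 45 min = 11 h 45 min.

11 h 45 min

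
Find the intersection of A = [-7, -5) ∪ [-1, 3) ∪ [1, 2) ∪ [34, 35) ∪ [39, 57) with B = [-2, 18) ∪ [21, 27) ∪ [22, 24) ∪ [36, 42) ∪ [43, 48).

Merge the first list: [-7, -5), [-1, 3), [34, 35), [39, 57).
Merge the second list: [-2, 18), [21, 27), [36, 42), [43, 48).
[-7, -5): no overlap with the second set.
[-1, 3) meets the second set on [-1, 3).
[34, 35): no overlap with the second set.
[39, 57) meets the second set on [39, 42), [43, 48).

[-1, 3) ∪ [39, 42) ∪ [43, 48)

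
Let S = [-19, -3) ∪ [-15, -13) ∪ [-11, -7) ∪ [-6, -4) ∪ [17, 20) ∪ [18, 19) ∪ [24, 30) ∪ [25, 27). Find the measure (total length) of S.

25

Merged: [-19, -3), [17, 20), [24, 30).
Lengths: 16 + 3 + 6 = 25.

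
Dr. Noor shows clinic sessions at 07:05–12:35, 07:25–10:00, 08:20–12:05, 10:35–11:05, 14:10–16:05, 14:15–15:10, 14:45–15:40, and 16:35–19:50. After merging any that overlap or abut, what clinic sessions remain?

07:05–12:35, 14:10–16:05, 16:35–19:50

07:25–10:00 overlaps/touches 07:05–12:35 → extend to 07:05–12:35.
08:20–12:05 overlaps/touches 07:05–12:35 → extend to 07:05–12:35.
10:35–11:05 overlaps/touches 07:05–12:35 → extend to 07:05–12:35.
14:10–16:05 is disjoint → start new block.
14:15–15:10 overlaps/touches 14:10–16:05 → extend to 14:10–16:05.
14:45–15:40 overlaps/touches 14:10–16:05 → extend to 14:10–16:05.
16:35–19:50 is disjoint → start new block.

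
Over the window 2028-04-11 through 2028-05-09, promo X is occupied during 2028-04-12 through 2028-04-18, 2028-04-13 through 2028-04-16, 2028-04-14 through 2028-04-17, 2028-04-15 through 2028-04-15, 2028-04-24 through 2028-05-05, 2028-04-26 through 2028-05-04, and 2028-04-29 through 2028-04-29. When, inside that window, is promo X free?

2028-04-11 through 2028-04-11, 2028-04-19 through 2028-04-23, 2028-05-06 through 2028-05-09

The merged coverage is 2028-04-12 through 2028-04-18, 2028-04-24 through 2028-05-05.
Uncovered inside 2028-04-11 through 2028-05-09: 2028-04-11 through 2028-04-11, 2028-04-19 through 2028-04-23, 2028-05-06 through 2028-05-09.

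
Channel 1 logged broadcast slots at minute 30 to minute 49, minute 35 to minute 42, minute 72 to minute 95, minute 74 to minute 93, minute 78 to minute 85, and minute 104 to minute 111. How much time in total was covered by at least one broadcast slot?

49 minutes

Merged: minute 30 to minute 49, minute 72 to minute 95, minute 104 to minute 111.
Lengths: 19 minutes + 23 minutes + 7 minutes = 49 minutes.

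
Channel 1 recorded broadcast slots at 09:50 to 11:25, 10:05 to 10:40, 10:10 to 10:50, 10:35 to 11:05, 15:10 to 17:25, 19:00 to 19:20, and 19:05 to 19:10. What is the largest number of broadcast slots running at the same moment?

4

At 10:35, 4 of the intervals are simultaneously active.
No point has more.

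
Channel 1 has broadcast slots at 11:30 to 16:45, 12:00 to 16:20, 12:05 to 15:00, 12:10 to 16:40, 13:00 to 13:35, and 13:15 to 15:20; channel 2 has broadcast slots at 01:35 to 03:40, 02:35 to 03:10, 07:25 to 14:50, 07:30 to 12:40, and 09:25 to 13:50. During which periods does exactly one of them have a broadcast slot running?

Merge the first list: 11:30-16:45.
Merge the second list: 01:35-03:40, 07:25-14:50.
Only in the first: 14:50-16:45.
Only in the second: 01:35-03:40, 07:25-11:30.
Together these are the periods covered by exactly one.

01:35-03:40, 07:25-11:30, 14:50-16:45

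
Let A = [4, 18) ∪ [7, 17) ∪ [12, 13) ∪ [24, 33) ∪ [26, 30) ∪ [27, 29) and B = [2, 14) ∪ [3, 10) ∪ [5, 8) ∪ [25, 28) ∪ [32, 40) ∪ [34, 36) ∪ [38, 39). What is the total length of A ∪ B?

Merge the first list: [4, 18), [24, 33).
Merge the second list: [2, 14), [25, 28), [32, 40).
A ∪ B = [2, 18), [24, 40).
Total: 16 + 16 = 32.

32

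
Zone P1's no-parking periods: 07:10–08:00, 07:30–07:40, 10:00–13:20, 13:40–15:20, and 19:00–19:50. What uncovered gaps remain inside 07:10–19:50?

08:00–10:00, 13:20–13:40, 15:20–19:00

Covered (merged): 07:10–08:00, 10:00–13:20, 13:40–15:20, 19:00–19:50.
Complement within 07:10–19:50: 08:00–10:00, 13:20–13:40, 15:20–19:00.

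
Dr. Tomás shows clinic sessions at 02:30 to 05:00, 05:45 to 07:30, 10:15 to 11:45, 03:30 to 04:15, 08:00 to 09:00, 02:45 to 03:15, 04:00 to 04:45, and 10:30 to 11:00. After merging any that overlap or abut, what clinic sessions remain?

Sort by start: 02:30–05:00, 02:45–03:15, 03:30–04:15, 04:00–04:45, 05:45–07:30, 08:00–09:00, 10:15–11:45, 10:30–11:00.
02:45–03:15 overlaps/touches 02:30–05:00 → extend to 02:30–05:00.
03:30–04:15 overlaps/touches 02:30–05:00 → extend to 02:30–05:00.
04:00–04:45 overlaps/touches 02:30–05:00 → extend to 02:30–05:00.
05:45–07:30 is disjoint → start new block.
08:00–09:00 is disjoint → start new block.
10:15–11:45 is disjoint → start new block.
10:30–11:00 overlaps/touches 10:15–11:45 → extend to 10:15–11:45.

02:30–05:00, 05:45–07:30, 08:00–09:00, 10:15–11:45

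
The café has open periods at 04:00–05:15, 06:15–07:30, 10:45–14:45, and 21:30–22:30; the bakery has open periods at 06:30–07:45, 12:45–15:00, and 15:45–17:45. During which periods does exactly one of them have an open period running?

A \ B = 04:00–05:15, 06:15–06:30, 10:45–12:45, 21:30–22:30.
B \ A = 07:30–07:45, 14:45–15:00, 15:45–17:45.
Union of the two gives the symmetric difference.

04:00–05:15, 06:15–06:30, 07:30–07:45, 10:45–12:45, 14:45–15:00, 15:45–17:45, 21:30–22:30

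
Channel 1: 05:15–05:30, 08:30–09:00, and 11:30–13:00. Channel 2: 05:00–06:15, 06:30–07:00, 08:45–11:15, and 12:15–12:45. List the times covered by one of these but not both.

Only in the first: 08:30–08:45, 11:30–12:15, 12:45–13:00.
Only in the second: 05:00–05:15, 05:30–06:15, 06:30–07:00, 09:00–11:15.
Together these are the periods covered by exactly one.

05:00–05:15, 05:30–06:15, 06:30–07:00, 08:30–08:45, 09:00–11:15, 11:30–12:15, 12:45–13:00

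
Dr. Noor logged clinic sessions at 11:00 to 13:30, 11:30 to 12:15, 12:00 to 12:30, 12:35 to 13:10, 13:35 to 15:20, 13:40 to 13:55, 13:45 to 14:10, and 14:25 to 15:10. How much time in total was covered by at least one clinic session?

Merged: 11:00–13:30, 13:35–15:20.
Lengths: 2 h 30 min + 1 h 45 min = 4 h 15 min.

4 h 15 min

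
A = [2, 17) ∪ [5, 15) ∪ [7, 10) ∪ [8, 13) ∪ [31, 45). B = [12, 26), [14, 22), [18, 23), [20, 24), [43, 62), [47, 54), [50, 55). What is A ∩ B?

[12, 17) ∪ [43, 45)

A, merged: [2, 17), [31, 45).
B, merged: [12, 26), [43, 62).
[2, 17) overlaps B on [12, 17).
[31, 45) overlaps B on [43, 45).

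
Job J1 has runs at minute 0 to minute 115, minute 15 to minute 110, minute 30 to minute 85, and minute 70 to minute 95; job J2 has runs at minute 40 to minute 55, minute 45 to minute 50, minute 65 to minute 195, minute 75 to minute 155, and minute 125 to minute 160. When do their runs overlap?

Merge the first list: minute 0 to minute 115.
Merge the second list: minute 40 to minute 55, minute 65 to minute 195.
minute 0 to minute 115 ∩ B → minute 40 to minute 55, minute 65 to minute 115.

minute 40 to minute 55, minute 65 to minute 115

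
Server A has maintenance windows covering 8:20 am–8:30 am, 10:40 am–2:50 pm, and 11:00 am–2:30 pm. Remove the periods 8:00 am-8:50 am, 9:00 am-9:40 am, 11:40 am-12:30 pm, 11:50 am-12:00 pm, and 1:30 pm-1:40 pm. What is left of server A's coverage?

10:40 am-11:40 am, 12:30 pm-1:30 pm, 1:40 pm-2:50 pm

A, merged: 8:20 am-8:30 am, 10:40 am-2:50 pm.
B, merged: 8:00 am-8:50 am, 9:00 am-9:40 am, 11:40 am-12:30 pm, 1:30 pm-1:40 pm.
8:20 am-8:30 am lies entirely inside B → drops out.
10:40 am-2:50 pm with B removed leaves 10:40 am-11:40 am, 12:30 pm-1:30 pm, 1:40 pm-2:50 pm.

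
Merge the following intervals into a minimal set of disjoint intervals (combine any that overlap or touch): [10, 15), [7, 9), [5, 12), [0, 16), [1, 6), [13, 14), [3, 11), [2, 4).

[0, 16)

Sort by start: [0, 16), [1, 6), [2, 4), [3, 11), [5, 12), [7, 9), [10, 15), [13, 14).
[1, 6) overlaps/touches [0, 16) → extend to [0, 16).
[2, 4) overlaps/touches [0, 16) → extend to [0, 16).
[3, 11) overlaps/touches [0, 16) → extend to [0, 16).
[5, 12) overlaps/touches [0, 16) → extend to [0, 16).
[7, 9) overlaps/touches [0, 16) → extend to [0, 16).
[10, 15) overlaps/touches [0, 16) → extend to [0, 16).
[13, 14) overlaps/touches [0, 16) → extend to [0, 16).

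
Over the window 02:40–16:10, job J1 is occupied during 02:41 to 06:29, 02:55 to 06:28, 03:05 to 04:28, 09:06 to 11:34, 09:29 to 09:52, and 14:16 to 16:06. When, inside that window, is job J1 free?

02:40-02:41, 06:29-09:06, 11:34-14:16, 16:06-16:10

Covered (merged): 02:41-06:29, 09:06-11:34, 14:16-16:06.
Uncovered inside 02:40-16:10: 02:40-02:41, 06:29-09:06, 11:34-14:16, 16:06-16:10.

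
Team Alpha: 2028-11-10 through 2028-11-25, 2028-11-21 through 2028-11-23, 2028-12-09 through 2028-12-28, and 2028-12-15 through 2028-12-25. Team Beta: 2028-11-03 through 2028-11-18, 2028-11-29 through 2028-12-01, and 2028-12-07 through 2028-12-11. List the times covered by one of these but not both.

2028-11-03 through 2028-11-09, 2028-11-19 through 2028-11-25, 2028-11-29 through 2028-12-01, 2028-12-07 through 2028-12-08, 2028-12-12 through 2028-12-28

A, merged: 2028-11-10 through 2028-11-25, 2028-12-09 through 2028-12-28.
A \ B = 2028-11-19 through 2028-11-25, 2028-12-12 through 2028-12-28.
B \ A = 2028-11-03 through 2028-11-09, 2028-11-29 through 2028-12-01, 2028-12-07 through 2028-12-08.
Union of the two gives the symmetric difference.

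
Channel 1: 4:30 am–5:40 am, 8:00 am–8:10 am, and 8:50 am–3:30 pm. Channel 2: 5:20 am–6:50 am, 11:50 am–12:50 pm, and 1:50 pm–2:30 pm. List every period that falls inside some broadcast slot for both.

5:20 am–5:40 am, 11:50 am–12:50 pm, 1:50 pm–2:30 pm

4:30 am–5:40 am overlaps B on 5:20 am–5:40 am.
8:00 am–8:10 am falls entirely outside B.
8:50 am–3:30 pm overlaps B on 11:50 am–12:50 pm, 1:50 pm–2:30 pm.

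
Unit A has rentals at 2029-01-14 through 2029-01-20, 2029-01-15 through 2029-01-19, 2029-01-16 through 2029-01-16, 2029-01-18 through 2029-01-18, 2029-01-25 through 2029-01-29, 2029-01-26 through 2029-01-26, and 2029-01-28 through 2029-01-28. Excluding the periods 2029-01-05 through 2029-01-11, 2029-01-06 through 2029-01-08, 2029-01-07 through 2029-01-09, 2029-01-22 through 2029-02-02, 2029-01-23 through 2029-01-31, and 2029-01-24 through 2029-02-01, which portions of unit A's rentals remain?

2029-01-14 through 2029-01-20

A, merged: 2029-01-14 through 2029-01-20, 2029-01-25 through 2029-01-29.
B, merged: 2029-01-05 through 2029-01-11, 2029-01-22 through 2029-02-02.
2029-01-14 through 2029-01-20 is untouched.
2029-01-25 through 2029-01-29 lies entirely inside B → drops out.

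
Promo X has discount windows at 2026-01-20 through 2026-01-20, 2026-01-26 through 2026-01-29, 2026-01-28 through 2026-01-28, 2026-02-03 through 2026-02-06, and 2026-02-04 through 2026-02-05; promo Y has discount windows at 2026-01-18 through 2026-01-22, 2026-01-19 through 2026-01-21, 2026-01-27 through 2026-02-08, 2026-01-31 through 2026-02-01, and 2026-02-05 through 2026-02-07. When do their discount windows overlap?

2026-01-20 through 2026-01-20, 2026-01-27 through 2026-01-29, 2026-02-03 through 2026-02-06

Merge the first list: 2026-01-20 through 2026-01-20, 2026-01-26 through 2026-01-29, 2026-02-03 through 2026-02-06.
Merge the second list: 2026-01-18 through 2026-01-22, 2026-01-27 through 2026-02-08.
2026-01-20 through 2026-01-20 ∩ B → 2026-01-20 through 2026-01-20.
2026-01-26 through 2026-01-29 ∩ B → 2026-01-27 through 2026-01-29.
2026-02-03 through 2026-02-06 ∩ B → 2026-02-03 through 2026-02-06.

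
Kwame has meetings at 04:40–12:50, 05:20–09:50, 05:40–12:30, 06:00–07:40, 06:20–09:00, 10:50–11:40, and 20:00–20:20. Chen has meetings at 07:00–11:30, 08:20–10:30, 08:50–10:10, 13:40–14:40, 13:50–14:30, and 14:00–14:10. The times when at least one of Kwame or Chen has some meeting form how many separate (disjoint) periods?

A, merged: 04:40–12:50, 20:00–20:20.
B, merged: 07:00–11:30, 13:40–14:40.
A ∪ B = 04:40–12:50, 13:40–14:40, 20:00–20:20.
That is 3 disjoint pieces.

3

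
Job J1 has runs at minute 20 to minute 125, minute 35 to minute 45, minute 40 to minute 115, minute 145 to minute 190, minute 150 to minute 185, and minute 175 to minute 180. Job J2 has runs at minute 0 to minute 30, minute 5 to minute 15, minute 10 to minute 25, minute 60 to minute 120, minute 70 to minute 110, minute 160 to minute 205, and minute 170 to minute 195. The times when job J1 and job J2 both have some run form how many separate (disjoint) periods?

3

Merge the first list: minute 20 to minute 125, minute 145 to minute 190.
Merge the second list: minute 0 to minute 30, minute 60 to minute 120, minute 160 to minute 205.
A ∩ B = minute 20 to minute 30, minute 60 to minute 120, minute 160 to minute 190.
That is 3 disjoint pieces.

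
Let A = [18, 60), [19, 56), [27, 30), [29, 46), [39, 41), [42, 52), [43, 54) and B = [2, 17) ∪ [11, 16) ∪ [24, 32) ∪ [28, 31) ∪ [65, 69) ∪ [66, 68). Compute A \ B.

[18, 24) ∪ [32, 60)

A, merged: [18, 60).
B, merged: [2, 17), [24, 32), [65, 69).
[18, 60) minus B → [18, 24), [32, 60).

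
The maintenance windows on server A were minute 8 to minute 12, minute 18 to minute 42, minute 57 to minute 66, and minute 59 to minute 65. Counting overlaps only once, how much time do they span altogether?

37 minutes

Merged: minute 8 to minute 12, minute 18 to minute 42, minute 57 to minute 66.
Lengths: 4 minutes + 24 minutes + 9 minutes = 37 minutes.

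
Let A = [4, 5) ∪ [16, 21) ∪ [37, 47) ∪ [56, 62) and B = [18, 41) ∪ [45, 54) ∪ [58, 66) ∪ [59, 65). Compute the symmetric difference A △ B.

B, merged: [18, 41), [45, 54), [58, 66).
Only in the first: [4, 5), [16, 18), [41, 45), [56, 58).
Only in the second: [21, 37), [47, 54), [62, 66).
Together these are the periods covered by exactly one.

[4, 5) ∪ [16, 18) ∪ [21, 37) ∪ [41, 45) ∪ [47, 54) ∪ [56, 58) ∪ [62, 66)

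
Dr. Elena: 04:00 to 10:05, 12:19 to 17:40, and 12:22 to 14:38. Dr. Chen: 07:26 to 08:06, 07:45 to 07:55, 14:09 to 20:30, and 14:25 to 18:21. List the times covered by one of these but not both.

Merge the first list: 04:00–10:05, 12:19–17:40.
Merge the second list: 07:26–08:06, 14:09–20:30.
Only in the first: 04:00–07:26, 08:06–10:05, 12:19–14:09.
Only in the second: 17:40–20:30.
Together these are the periods covered by exactly one.

04:00–07:26, 08:06–10:05, 12:19–14:09, 17:40–20:30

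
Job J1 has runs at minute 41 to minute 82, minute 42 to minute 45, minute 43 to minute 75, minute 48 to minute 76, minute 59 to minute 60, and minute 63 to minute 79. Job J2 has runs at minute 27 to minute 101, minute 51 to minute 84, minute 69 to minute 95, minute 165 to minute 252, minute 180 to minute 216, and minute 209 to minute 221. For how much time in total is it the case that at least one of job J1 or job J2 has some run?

161 minutes

Merge the first list: minute 41 to minute 82.
Merge the second list: minute 27 to minute 101, minute 165 to minute 252.
A ∪ B = minute 27 to minute 101, minute 165 to minute 252.
Total: 74 minutes + 87 minutes = 161 minutes.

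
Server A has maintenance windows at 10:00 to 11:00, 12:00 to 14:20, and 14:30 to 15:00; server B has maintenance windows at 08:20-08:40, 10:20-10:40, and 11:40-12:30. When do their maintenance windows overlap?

10:20–10:40, 12:00–12:30

10:00–11:00 ∩ B → 10:20–10:40.
12:00–14:20 ∩ B → 12:00–12:30.
14:30–15:00 meets no B interval.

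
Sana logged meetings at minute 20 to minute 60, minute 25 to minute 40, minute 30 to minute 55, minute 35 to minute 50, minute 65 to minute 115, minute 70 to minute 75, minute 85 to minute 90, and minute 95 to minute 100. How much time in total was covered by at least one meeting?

Merged: minute 20 to minute 60, minute 65 to minute 115.
Lengths: 40 minutes + 50 minutes = 90 minutes.

90 minutes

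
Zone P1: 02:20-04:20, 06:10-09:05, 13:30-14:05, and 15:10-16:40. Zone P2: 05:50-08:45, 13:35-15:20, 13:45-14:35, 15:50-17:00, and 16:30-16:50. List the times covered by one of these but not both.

02:20–04:20, 05:50–06:10, 08:45–09:05, 13:30–13:35, 14:05–15:10, 15:20–15:50, 16:40–17:00

Merge the second list: 05:50–08:45, 13:35–15:20, 15:50–17:00.
A but not B: 02:20–04:20, 08:45–09:05, 13:30–13:35, 15:20–15:50.
B but not A: 05:50–06:10, 14:05–15:10, 16:40–17:00.
Combining gives A △ B.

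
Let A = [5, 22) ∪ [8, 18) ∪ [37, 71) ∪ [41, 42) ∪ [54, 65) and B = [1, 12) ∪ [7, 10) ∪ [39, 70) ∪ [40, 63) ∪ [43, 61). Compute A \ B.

[12, 22) ∪ [37, 39) ∪ [70, 71)

Merge the first list: [5, 22), [37, 71).
Merge the second list: [1, 12), [39, 70).
[5, 22) with B removed leaves [12, 22).
[37, 71) with B removed leaves [37, 39), [70, 71).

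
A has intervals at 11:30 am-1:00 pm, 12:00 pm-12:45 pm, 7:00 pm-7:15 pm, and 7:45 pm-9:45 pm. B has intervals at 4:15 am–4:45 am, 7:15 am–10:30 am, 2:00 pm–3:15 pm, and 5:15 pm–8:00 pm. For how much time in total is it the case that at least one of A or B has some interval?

11 h

Merge the first list: 11:30 am-1:00 pm, 7:00 pm-7:15 pm, 7:45 pm-9:45 pm.
A ∪ B = 4:15 am-4:45 am, 7:15 am-10:30 am, 11:30 am-1:00 pm, 2:00 pm-3:15 pm, 5:15 pm-9:45 pm.
Total: 30 min + 3 h 15 min + 1 h 30 min + 1 h 15 min + 4 h 30 min = 11 h.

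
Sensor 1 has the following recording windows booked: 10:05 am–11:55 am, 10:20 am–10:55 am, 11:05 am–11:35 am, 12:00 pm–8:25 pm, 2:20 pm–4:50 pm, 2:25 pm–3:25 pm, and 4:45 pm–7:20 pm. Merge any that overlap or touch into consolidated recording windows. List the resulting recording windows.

10:20 am-10:55 am overlaps/touches 10:05 am-11:55 am → extend to 10:05 am-11:55 am.
11:05 am-11:35 am overlaps/touches 10:05 am-11:55 am → extend to 10:05 am-11:55 am.
12:00 pm-8:25 pm is disjoint → start new block.
2:20 pm-4:50 pm overlaps/touches 12:00 pm-8:25 pm → extend to 12:00 pm-8:25 pm.
2:25 pm-3:25 pm overlaps/touches 12:00 pm-8:25 pm → extend to 12:00 pm-8:25 pm.
4:45 pm-7:20 pm overlaps/touches 12:00 pm-8:25 pm → extend to 12:00 pm-8:25 pm.

10:05 am-11:55 am, 12:00 pm-8:25 pm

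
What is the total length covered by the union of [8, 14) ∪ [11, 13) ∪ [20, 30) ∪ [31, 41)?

26

Merged: [8, 14), [20, 30), [31, 41).
Lengths: 6 + 10 + 10 = 26.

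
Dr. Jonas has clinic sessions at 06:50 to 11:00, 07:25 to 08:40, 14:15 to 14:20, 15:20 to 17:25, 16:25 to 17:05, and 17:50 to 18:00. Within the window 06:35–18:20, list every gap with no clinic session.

Covered (merged): 06:50–11:00, 14:15–14:20, 15:20–17:25, 17:50–18:00.
Gaps within 06:35–18:20: 06:35–06:50, 11:00–14:15, 14:20–15:20, 17:25–17:50, 18:00–18:20.

06:35–06:50, 11:00–14:15, 14:20–15:20, 17:25–17:50, 18:00–18:20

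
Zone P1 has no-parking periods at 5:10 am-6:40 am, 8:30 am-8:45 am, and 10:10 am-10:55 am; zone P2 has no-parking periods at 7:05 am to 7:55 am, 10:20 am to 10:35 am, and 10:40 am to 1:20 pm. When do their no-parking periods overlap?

10:20 am–10:35 am, 10:40 am–10:55 am

5:10 am–6:40 am meets no B interval.
8:30 am–8:45 am meets no B interval.
10:10 am–10:55 am ∩ B → 10:20 am–10:35 am, 10:40 am–10:55 am.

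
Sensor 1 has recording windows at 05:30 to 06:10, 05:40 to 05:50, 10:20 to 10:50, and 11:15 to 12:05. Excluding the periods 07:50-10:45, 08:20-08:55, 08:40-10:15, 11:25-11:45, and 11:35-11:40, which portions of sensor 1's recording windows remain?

05:30-06:10, 10:45-10:50, 11:15-11:25, 11:45-12:05

Merge the first list: 05:30-06:10, 10:20-10:50, 11:15-12:05.
Merge the second list: 07:50-10:45, 11:25-11:45.
05:30-06:10 is untouched.
10:20-10:50 with B removed leaves 10:45-10:50.
11:15-12:05 with B removed leaves 11:15-11:25, 11:45-12:05.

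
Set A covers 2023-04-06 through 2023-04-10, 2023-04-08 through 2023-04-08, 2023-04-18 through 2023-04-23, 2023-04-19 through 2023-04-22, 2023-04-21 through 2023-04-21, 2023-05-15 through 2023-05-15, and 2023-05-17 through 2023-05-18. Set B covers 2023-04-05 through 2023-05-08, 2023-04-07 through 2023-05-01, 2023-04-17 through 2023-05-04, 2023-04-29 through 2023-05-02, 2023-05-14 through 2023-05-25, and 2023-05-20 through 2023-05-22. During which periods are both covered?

2023-04-06 through 2023-04-10, 2023-04-18 through 2023-04-23, 2023-05-15 through 2023-05-15, 2023-05-17 through 2023-05-18

Merge the first list: 2023-04-06 through 2023-04-10, 2023-04-18 through 2023-04-23, 2023-05-15 through 2023-05-15, 2023-05-17 through 2023-05-18.
Merge the second list: 2023-04-05 through 2023-05-08, 2023-05-14 through 2023-05-25.
2023-04-06 through 2023-04-10 overlaps B on 2023-04-06 through 2023-04-10.
2023-04-18 through 2023-04-23 overlaps B on 2023-04-18 through 2023-04-23.
2023-05-15 through 2023-05-15 overlaps B on 2023-05-15 through 2023-05-15.
2023-05-17 through 2023-05-18 overlaps B on 2023-05-17 through 2023-05-18.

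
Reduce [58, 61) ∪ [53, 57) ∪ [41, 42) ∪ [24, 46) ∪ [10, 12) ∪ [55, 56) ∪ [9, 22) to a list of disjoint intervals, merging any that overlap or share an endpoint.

[9, 22) ∪ [24, 46) ∪ [53, 57) ∪ [58, 61)

Sort by start: [9, 22), [10, 12), [24, 46), [41, 42), [53, 57), [55, 56), [58, 61).
[10, 12) overlaps/touches [9, 22) → extend to [9, 22).
[24, 46) is disjoint → start new block.
[41, 42) overlaps/touches [24, 46) → extend to [24, 46).
[53, 57) is disjoint → start new block.
[55, 56) overlaps/touches [53, 57) → extend to [53, 57).
[58, 61) is disjoint → start new block.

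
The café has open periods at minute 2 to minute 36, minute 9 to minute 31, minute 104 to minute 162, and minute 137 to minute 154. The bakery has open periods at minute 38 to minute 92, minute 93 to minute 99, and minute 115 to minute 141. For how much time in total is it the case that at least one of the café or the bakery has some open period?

Merge the first list: minute 2 to minute 36, minute 104 to minute 162.
A ∪ B = minute 2 to minute 36, minute 38 to minute 92, minute 93 to minute 99, minute 104 to minute 162.
Total: 34 minutes + 54 minutes + 6 minutes + 58 minutes = 152 minutes.

152 minutes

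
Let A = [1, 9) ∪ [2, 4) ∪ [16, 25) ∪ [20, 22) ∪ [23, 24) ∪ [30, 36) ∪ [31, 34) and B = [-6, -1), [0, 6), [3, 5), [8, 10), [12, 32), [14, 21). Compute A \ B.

Merge the first list: [1, 9), [16, 25), [30, 36).
Merge the second list: [-6, -1), [0, 6), [8, 10), [12, 32).
[1, 9) with B removed leaves [6, 8).
[16, 25) lies entirely inside B → drops out.
[30, 36) with B removed leaves [32, 36).

[6, 8) ∪ [32, 36)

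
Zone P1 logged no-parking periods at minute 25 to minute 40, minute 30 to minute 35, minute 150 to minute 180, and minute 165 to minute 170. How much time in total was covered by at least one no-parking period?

45 minutes

Merged: minute 25 to minute 40, minute 150 to minute 180.
Lengths: 15 minutes + 30 minutes = 45 minutes.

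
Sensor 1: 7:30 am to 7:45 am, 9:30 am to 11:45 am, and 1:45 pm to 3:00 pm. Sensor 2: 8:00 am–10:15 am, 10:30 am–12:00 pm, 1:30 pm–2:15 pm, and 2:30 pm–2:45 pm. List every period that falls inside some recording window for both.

7:30 am-7:45 am meets no B interval.
9:30 am-11:45 am ∩ B → 9:30 am-10:15 am, 10:30 am-11:45 am.
1:45 pm-3:00 pm ∩ B → 1:45 pm-2:15 pm, 2:30 pm-2:45 pm.

9:30 am-10:15 am, 10:30 am-11:45 am, 1:45 pm-2:15 pm, 2:30 pm-2:45 pm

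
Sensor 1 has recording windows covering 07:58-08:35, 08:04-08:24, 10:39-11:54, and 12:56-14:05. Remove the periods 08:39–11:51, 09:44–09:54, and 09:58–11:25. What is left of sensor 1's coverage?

07:58–08:35, 11:51–11:54, 12:56–14:05

Merge the first list: 07:58–08:35, 10:39–11:54, 12:56–14:05.
Merge the second list: 08:39–11:51.
07:58–08:35: no B overlap → unchanged.
10:39–11:54 minus B → 11:51–11:54.
12:56–14:05: no B overlap → unchanged.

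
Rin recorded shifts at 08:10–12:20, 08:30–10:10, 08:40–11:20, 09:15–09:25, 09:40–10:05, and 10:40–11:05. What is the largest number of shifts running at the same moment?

4

Sweep endpoints in order; track running count of active intervals.
Peak of 4 reached at 09:15.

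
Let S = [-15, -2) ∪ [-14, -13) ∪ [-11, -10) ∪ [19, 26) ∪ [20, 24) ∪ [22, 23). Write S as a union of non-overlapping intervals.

[-14, -13) overlaps/touches [-15, -2) → extend to [-15, -2).
[-11, -10) overlaps/touches [-15, -2) → extend to [-15, -2).
[19, 26) is disjoint → start new block.
[20, 24) overlaps/touches [19, 26) → extend to [19, 26).
[22, 23) overlaps/touches [19, 26) → extend to [19, 26).

[-15, -2) ∪ [19, 26)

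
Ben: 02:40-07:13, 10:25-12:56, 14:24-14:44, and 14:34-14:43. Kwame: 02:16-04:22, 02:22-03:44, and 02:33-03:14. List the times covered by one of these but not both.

02:16–02:40, 04:22–07:13, 10:25–12:56, 14:24–14:44

Merge the first list: 02:40–07:13, 10:25–12:56, 14:24–14:44.
Merge the second list: 02:16–04:22.
Only in the first: 04:22–07:13, 10:25–12:56, 14:24–14:44.
Only in the second: 02:16–02:40.
Together these are the periods covered by exactly one.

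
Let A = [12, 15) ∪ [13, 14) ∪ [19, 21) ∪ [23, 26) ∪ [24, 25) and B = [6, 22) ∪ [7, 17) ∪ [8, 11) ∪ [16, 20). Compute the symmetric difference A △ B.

[6, 12) ∪ [15, 19) ∪ [21, 22) ∪ [23, 26)

A, merged: [12, 15), [19, 21), [23, 26).
B, merged: [6, 22).
A but not B: [23, 26).
B but not A: [6, 12), [15, 19), [21, 22).
Combining gives A △ B.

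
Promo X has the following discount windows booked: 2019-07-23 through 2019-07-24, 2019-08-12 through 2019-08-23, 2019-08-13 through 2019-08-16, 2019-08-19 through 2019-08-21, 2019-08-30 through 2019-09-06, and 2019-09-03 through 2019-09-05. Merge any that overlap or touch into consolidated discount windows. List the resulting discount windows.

2019-08-12 through 2019-08-23 is disjoint → start new block.
2019-08-13 through 2019-08-16 overlaps/touches 2019-08-12 through 2019-08-23 → extend to 2019-08-12 through 2019-08-23.
2019-08-19 through 2019-08-21 overlaps/touches 2019-08-12 through 2019-08-23 → extend to 2019-08-12 through 2019-08-23.
2019-08-30 through 2019-09-06 is disjoint → start new block.
2019-09-03 through 2019-09-05 overlaps/touches 2019-08-30 through 2019-09-06 → extend to 2019-08-30 through 2019-09-06.

2019-07-23 through 2019-07-24, 2019-08-12 through 2019-08-23, 2019-08-30 through 2019-09-06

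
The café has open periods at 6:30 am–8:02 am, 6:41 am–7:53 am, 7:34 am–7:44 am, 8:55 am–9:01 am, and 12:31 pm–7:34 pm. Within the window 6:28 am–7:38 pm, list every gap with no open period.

6:28 am–6:30 am, 8:02 am–8:55 am, 9:01 am–12:31 pm, 7:34 pm–7:38 pm

The merged coverage is 6:30 am–8:02 am, 8:55 am–9:01 am, 12:31 pm–7:34 pm.
Uncovered inside 6:28 am–7:38 pm: 6:28 am–6:30 am, 8:02 am–8:55 am, 9:01 am–12:31 pm, 7:34 pm–7:38 pm.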